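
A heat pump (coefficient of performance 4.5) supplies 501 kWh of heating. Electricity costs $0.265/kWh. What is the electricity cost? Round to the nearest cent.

Electrical input = 501 kWh / 4.5 = 111.3 kWh
Cost = 111.3 × $0.265/kWh = $29.50

$29.50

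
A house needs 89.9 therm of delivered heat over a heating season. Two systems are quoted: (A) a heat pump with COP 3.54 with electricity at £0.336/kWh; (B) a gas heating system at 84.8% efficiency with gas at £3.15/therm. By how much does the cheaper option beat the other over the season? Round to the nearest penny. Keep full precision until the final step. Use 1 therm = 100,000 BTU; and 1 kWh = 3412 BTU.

£83.86

Heat load = 89.9 therm × 100,000 = 8,990,000 BTU
Gas: input = 8,990,000 / 0.848 = 10,601,415 BTU = 106 therm → 106 × £3.15 = £333.94
Heat pump: 8,990,000 BTU / 3412 = 2,635 kWh heat; / 3.54 = 744.3 kWh in → × £0.336 = £250.08
Difference = |£333.94 − £250.08| = £83.86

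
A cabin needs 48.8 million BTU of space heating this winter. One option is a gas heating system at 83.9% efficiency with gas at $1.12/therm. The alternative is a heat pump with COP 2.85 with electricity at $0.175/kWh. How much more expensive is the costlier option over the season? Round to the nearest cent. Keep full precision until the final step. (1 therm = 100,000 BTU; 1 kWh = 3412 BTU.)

$226.78

Heat load = 48.8 × 10⁶ BTU = 48,800,000 BTU
Gas: input = 48,800,000 / 0.839 = 58,164,482 BTU = 581.6 therm → 581.6 × $1.12 = $651.44
Heat pump: 48,800,000 BTU / 3412 = 14,300 kWh heat; / 2.85 = 5,018 kWh in → × $0.175 = $878.22
Difference = |$651.44 − $878.22| = $226.78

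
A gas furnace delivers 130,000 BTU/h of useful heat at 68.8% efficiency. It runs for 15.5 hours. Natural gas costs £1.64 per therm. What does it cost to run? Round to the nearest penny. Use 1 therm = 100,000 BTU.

Heat delivered = 130,000 BTU/h × 15.5 h = 2,015,000 BTU
Gas input = 2,015,000 / 0.688 = 2,928,779 BTU
= 2,928,779 / 100,000 = 29.29 therm
Cost = 29.29 × £1.64/therm = £48.03

£48.03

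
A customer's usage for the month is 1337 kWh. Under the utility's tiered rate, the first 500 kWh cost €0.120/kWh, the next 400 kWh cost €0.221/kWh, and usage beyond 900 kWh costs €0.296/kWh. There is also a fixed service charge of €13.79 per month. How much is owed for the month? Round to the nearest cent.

First 500 kWh × €0.120 = €60.00
Next 400 kWh × €0.221 = €88.40
Remaining 437 kWh × €0.296 = €129.35
Energy charge = €277.75; + service €13.79 = €291.54

€291.54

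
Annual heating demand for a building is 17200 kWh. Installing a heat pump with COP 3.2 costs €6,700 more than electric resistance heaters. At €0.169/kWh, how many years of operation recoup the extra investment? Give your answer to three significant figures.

3.35 years

Resistance: 17200 kWh × €0.169 = €2,906.80/yr
Heat pump: 17200 / 3.2 = 5375 kWh in → × €0.169 = €908.38/yr
Annual savings = €1,998.43
Payback = €6,700 / €1,998.43 = 3.35 years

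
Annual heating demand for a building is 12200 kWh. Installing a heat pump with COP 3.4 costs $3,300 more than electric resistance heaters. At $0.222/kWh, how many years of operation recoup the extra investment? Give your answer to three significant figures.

Resistance: 12200 kWh × $0.222 = $2,708.40/yr
Heat pump: 12200 / 3.4 = 3588 kWh in → × $0.222 = $796.59/yr
Annual savings = $1,911.81
Payback = $3,300 / $1,911.81 = 1.73 years

1.73 years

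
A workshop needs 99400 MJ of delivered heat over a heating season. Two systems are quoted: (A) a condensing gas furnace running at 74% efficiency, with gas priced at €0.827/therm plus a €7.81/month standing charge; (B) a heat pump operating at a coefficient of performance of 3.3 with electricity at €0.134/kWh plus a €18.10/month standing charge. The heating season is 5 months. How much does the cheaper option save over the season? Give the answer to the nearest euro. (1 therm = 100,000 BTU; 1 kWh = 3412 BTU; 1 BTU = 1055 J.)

Heat load = 99400 MJ = 99,400,000,000 J / 1055 = 94,218,009 BTU
Gas: input = 94,218,009 / 0.74 = 127,321,634 BTU = 1,273 therm → 1,273 × €0.827 = €1,052.95; + 5 × €7.81 standing = €1,092.00
Heat pump: 94,218,009 BTU / 3412 = 27,610 kWh heat; / 3.3 = 8,368 kWh in → × €0.134 = €1,121.28; + 5 × €18.10 standing = €1,211.78
Difference = |€1,092.00 − €1,211.78| = €119.78 ≈ €120

€120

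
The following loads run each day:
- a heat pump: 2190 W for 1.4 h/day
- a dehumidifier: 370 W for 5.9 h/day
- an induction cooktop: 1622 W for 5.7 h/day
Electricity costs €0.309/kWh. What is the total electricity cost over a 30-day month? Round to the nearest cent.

€134.36

heat pump: 2190 W × 1.4 h × 30 d = 91,980 Wh = 91.98 kWh
dehumidifier: 370 W × 5.9 h × 30 d = 65,490 Wh = 65.49 kWh
induction cooktop: 1622 W × 5.7 h × 30 d = 277,362 Wh = 277.4 kWh
Total energy = 91.98 + 65.49 + 277.4 = 434.8 kWh
Cost = 434.8 kWh × €0.309 = €134.36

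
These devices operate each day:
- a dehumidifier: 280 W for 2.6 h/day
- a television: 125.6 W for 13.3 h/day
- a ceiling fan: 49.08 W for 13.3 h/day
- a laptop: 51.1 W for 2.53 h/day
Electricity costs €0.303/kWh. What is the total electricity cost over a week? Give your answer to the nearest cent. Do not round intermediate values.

€6.75

dehumidifier: 280 W × 2.6 h × 7 d = 5,096 Wh = 5.096 kWh
television: 125.6 W × 13.3 h × 7 d = 11,693 Wh = 11.69 kWh
ceiling fan: 49.08 W × 13.3 h × 7 d = 4,569 Wh = 4.569 kWh
laptop: 51.1 W × 2.53 h × 7 d = 905 Wh = 0.905 kWh
Total energy = 5.096 + 11.69 + 4.569 + 0.905 = 22.26 kWh
Cost = 22.26 kWh × €0.303 = €6.75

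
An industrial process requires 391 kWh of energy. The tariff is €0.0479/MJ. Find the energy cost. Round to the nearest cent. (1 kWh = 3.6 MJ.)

€67.42

391 kWh × (3.6 MJ/kWh) = 1,408 MJ
Cost = 1,408 MJ × €0.0479/MJ = €67.42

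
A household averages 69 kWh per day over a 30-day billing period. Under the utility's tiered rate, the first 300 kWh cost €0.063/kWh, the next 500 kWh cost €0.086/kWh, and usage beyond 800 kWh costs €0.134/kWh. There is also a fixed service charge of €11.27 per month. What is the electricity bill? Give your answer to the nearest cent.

€243.35

Usage = 69 kWh/day × 30 days = 2070 kWh
First 300 kWh × €0.063 = €18.90
Next 500 kWh × €0.086 = €43.00
Remaining 1270 kWh × €0.134 = €170.18
Energy charge = €232.08; + service €11.27 = €243.35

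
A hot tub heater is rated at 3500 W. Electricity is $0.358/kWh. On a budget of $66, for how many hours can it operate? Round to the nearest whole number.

53 h

Energy budget = $66 / $0.358 per kWh = 184.4 kWh = 184,358 Wh
Runtime = 184,358 Wh / 3500 W = 52.67 h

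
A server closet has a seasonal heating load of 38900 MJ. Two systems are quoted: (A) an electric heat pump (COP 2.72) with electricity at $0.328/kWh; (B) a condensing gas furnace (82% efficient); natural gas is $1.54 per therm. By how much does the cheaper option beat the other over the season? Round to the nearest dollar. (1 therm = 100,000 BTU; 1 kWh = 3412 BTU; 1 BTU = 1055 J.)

Heat load = 38900 MJ = 38,900,000,000 J / 1055 = 36,872,038 BTU
Gas: input = 36,872,038 / 0.82 = 44,965,900 BTU = 449.7 therm → 449.7 × $1.54 = $692.47
Heat pump: 36,872,038 BTU / 3412 = 10,810 kWh heat; / 2.72 = 3,973 kWh in → × $0.328 = $1,303.15
Difference = |$692.47 − $1,303.15| = $610.67 ≈ $611

$611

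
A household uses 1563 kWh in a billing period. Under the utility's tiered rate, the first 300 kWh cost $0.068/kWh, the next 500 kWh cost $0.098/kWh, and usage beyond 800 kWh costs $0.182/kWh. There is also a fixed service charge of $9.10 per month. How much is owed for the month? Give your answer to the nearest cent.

$217.37

First 300 kWh × $0.068 = $20.40
Next 500 kWh × $0.098 = $49.00
Remaining 763 kWh × $0.182 = $138.87
Energy charge = $208.27; + service $9.10 = $217.37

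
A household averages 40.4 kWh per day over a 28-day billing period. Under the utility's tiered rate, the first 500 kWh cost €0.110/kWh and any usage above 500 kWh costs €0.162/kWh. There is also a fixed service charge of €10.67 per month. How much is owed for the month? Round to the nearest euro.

Usage = 40.4 kWh/day × 28 days = 1131.2 kWh
First 500 kWh × €0.110 = €55.00
Remaining 631.2 kWh × €0.162 = €102.25
Energy charge = €157.25; + service €10.67 = €167.92 ≈ €168

€168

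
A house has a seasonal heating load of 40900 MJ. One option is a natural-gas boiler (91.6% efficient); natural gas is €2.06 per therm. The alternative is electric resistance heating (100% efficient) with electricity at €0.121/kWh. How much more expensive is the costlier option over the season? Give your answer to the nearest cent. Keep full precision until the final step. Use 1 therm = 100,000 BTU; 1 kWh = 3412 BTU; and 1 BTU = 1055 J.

Heat load = 40900 MJ = 40,900,000,000 J / 1055 = 38,767,773 BTU
Gas: input = 38,767,773 / 0.916 = 42,322,896 BTU = 423.2 therm → 423.2 × €2.06 = €871.85
Electric: 38,767,773 BTU / 3412 = 11,360 kWh → × €0.121 = €1,374.82
Difference = |€871.85 − €1,374.82| = €502.97

€502.97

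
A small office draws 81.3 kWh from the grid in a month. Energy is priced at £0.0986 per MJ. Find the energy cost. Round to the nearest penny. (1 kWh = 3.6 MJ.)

£28.86

81.3 kWh × (3.6 MJ/kWh) = 292.7 MJ
Cost = 292.7 MJ × £0.0986/MJ = £28.86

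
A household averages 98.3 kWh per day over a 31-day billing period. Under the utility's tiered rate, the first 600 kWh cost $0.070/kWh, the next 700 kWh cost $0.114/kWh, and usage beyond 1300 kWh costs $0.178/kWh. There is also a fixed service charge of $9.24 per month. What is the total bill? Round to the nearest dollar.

$442

Usage = 98.3 kWh/day × 31 days = 3047.3 kWh
First 600 kWh × $0.070 = $42.00
Next 700 kWh × $0.114 = $79.80
Remaining 1747.3 kWh × $0.178 = $311.02
Energy charge = $432.82; + service $9.24 = $442.06 ≈ $442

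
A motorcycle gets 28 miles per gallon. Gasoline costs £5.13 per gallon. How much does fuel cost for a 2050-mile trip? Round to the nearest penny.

£375.59

Fuel = 2050 mi / 28 mpg = 73.21 gal
Cost = 73.21 gal × £5.13/gal = £375.59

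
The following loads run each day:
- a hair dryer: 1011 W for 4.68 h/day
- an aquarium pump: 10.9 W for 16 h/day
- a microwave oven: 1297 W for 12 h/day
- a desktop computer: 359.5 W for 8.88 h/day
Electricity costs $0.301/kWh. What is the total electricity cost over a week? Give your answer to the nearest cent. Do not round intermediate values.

hair dryer: 1011 W × 4.68 h × 7 d = 33,120 Wh = 33.12 kWh
aquarium pump: 10.9 W × 16 h × 7 d = 1,221 Wh = 1.221 kWh
microwave oven: 1297 W × 12 h × 7 d = 108,948 Wh = 108.9 kWh
desktop computer: 359.5 W × 8.88 h × 7 d = 22,347 Wh = 22.35 kWh
Total energy = 33.12 + 1.221 + 108.9 + 22.35 = 165.6 kWh
Cost = 165.6 kWh × $0.301 = $49.86

$49.86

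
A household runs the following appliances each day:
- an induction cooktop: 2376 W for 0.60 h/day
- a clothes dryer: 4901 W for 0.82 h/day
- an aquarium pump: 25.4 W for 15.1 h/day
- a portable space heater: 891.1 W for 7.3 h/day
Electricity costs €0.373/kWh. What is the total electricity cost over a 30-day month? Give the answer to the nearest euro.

induction cooktop: 2376 W × 0.60 h × 30 d = 42,768 Wh = 42.77 kWh
clothes dryer: 4901 W × 0.82 h × 30 d = 120,565 Wh = 120.6 kWh
aquarium pump: 25.4 W × 15.1 h × 30 d = 11,506 Wh = 11.51 kWh
portable space heater: 891.1 W × 7.3 h × 30 d = 195,151 Wh = 195.2 kWh
Total energy = 42.77 + 120.6 + 11.51 + 195.2 = 370 kWh
Cost = 370 kWh × €0.373 = €138.01 ≈ €138

€138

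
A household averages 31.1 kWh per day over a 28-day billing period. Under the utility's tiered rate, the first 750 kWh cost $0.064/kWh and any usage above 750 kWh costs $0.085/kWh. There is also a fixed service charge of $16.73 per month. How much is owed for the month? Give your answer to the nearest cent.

$75.00

Usage = 31.1 kWh/day × 28 days = 870.8 kWh
First 750 kWh × $0.064 = $48.00
Remaining 120.8 kWh × $0.085 = $10.27
Energy charge = $58.27; + service $16.73 = $75.00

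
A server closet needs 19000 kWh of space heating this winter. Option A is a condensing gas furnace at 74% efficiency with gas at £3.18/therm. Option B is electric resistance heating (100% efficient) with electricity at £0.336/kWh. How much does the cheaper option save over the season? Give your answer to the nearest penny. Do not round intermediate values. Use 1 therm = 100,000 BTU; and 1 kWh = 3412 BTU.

£3598.15

Heat load = 19000 kWh × 3412 = 64,828,000 BTU
Gas: input = 64,828,000 / 0.74 = 87,605,405 BTU = 876.1 therm → 876.1 × £3.18 = £2,785.85
Electric: 64,828,000 BTU / 3412 = 19,000 kWh → × £0.336 = £6,384.00
Difference = |£2,785.85 − £6,384.00| = £3,598.15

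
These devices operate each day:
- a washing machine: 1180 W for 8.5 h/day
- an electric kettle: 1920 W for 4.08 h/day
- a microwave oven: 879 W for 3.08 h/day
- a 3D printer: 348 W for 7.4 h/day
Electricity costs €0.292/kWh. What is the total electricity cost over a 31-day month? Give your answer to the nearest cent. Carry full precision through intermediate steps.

€209.52

washing machine: 1180 W × 8.5 h × 31 d = 310,930 Wh = 310.9 kWh
electric kettle: 1920 W × 4.08 h × 31 d = 242,842 Wh = 242.8 kWh
microwave oven: 879 W × 3.08 h × 31 d = 83,927 Wh = 83.93 kWh
3D printer: 348 W × 7.4 h × 31 d = 79,831 Wh = 79.83 kWh
Total energy = 310.9 + 242.8 + 83.93 + 79.83 = 717.5 kWh
Cost = 717.5 kWh × €0.292 = €209.52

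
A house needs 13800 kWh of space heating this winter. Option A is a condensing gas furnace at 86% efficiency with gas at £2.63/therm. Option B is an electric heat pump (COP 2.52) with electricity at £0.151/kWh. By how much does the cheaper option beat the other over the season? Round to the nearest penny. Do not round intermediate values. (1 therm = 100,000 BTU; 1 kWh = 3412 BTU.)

£613.04

Heat load = 13800 kWh × 3412 = 47,085,600 BTU
Gas: input = 47,085,600 / 0.86 = 54,750,698 BTU = 547.5 therm → 547.5 × £2.63 = £1,439.94
Heat pump: 47,085,600 BTU / 3412 = 13,800 kWh heat; / 2.52 = 5,476 kWh in → × £0.151 = £826.90
Difference = |£1,439.94 − £826.90| = £613.04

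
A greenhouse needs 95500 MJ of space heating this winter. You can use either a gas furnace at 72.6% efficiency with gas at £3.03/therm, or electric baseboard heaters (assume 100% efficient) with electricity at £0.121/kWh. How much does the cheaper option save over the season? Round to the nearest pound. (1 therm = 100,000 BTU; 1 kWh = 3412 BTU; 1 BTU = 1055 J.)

Heat load = 95500 MJ = 95,500,000,000 J / 1055 = 90,521,327 BTU
Gas: input = 90,521,327 / 0.726 = 124,685,023 BTU = 1,247 therm → 1,247 × £3.03 = £3,777.96
Electric: 90,521,327 BTU / 3412 = 26,530 kWh → × £0.121 = £3,210.16
Difference = |£3,777.96 − £3,210.16| = £567.79 ≈ £568

£568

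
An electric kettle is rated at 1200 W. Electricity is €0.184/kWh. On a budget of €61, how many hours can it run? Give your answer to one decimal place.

Energy budget = €61 / €0.184 per kWh = 331.5 kWh = 331,522 Wh
Runtime = 331,522 Wh / 1200 W = 276.3 h

276.3 h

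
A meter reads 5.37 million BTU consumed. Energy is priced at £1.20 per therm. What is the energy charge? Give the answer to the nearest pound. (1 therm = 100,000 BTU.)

£64

5.37 million BTU × (10 therm/million BTU) = 53.7 therm
Cost = 53.7 therm × £1.20/therm = £64.44 ≈ £64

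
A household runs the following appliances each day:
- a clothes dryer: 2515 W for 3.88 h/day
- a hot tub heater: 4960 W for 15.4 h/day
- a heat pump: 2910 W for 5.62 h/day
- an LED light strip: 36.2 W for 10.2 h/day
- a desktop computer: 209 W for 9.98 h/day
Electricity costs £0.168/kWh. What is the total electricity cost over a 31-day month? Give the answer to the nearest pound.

clothes dryer: 2515 W × 3.88 h × 31 d = 302,504 Wh = 302.5 kWh
hot tub heater: 4960 W × 15.4 h × 31 d = 2,367,904 Wh = 2,368 kWh
heat pump: 2910 W × 5.62 h × 31 d = 506,980 Wh = 507 kWh
LED light strip: 36.2 W × 10.2 h × 31 d = 11,446 Wh = 11.45 kWh
desktop computer: 209 W × 9.98 h × 31 d = 64,660 Wh = 64.66 kWh
Total energy = 302.5 + 2,368 + 507 + 11.45 + 64.66 = 3,253 kWh
Cost = 3,253 kWh × £0.168 = £546.59 ≈ £547

£547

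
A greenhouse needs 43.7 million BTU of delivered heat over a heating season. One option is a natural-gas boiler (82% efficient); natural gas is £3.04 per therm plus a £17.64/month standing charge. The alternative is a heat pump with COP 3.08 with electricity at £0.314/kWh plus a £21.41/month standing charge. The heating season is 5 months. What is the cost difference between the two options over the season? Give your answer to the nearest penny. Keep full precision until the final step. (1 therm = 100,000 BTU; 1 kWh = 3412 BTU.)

£295.52

Heat load = 43.7 × 10⁶ BTU = 43,700,000 BTU
Gas: input = 43,700,000 / 0.82 = 53,292,683 BTU = 532.9 therm → 532.9 × £3.04 = £1,620.10; + 5 × £17.64 standing = £1,708.30
Heat pump: 43,700,000 BTU / 3412 = 12,810 kWh heat; / 3.08 = 4,158 kWh in → × £0.314 = £1,305.72; + 5 × £21.41 standing = £1,412.77
Difference = |£1,708.30 − £1,412.77| = £295.52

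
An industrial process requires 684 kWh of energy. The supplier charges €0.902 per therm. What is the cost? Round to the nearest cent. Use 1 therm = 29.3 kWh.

684 kWh × (0.03413 therm/kWh) = 23.34 therm
Cost = 23.34 therm × €0.902/therm = €21.06

€21.06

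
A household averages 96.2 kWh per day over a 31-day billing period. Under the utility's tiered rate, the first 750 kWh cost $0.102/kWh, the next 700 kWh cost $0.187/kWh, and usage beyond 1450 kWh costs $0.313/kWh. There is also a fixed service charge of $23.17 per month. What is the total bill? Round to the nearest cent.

$710.15

Usage = 96.2 kWh/day × 31 days = 2982.2 kWh
First 750 kWh × $0.102 = $76.50
Next 700 kWh × $0.187 = $130.90
Remaining 1532.2 kWh × $0.313 = $479.58
Energy charge = $686.98; + service $23.17 = $710.15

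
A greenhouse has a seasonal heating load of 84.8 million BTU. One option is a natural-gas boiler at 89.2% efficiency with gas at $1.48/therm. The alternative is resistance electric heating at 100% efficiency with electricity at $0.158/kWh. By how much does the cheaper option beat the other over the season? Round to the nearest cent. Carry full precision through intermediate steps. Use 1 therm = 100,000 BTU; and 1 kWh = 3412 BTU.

Heat load = 84.8 × 10⁶ BTU = 84,800,000 BTU
Gas: input = 84,800,000 / 0.892 = 95,067,265 BTU = 950.7 therm → 950.7 × $1.48 = $1,407.00
Electric: 84,800,000 BTU / 3412 = 24,850 kWh → × $0.158 = $3,926.85
Difference = |$1,407.00 − $3,926.85| = $2,519.85

$2519.85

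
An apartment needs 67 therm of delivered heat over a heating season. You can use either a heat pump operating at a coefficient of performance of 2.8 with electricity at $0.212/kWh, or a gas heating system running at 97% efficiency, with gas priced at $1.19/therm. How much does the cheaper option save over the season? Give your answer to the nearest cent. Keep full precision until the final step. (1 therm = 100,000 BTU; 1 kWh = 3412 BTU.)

Heat load = 67 therm × 100,000 = 6,700,000 BTU
Gas: input = 6,700,000 / 0.97 = 6,907,216 BTU = 69.07 therm → 69.07 × $1.19 = $82.20
Heat pump: 6,700,000 BTU / 3412 = 1,964 kWh heat; / 2.8 = 701.3 kWh in → × $0.212 = $148.68
Difference = |$82.20 − $148.68| = $66.48

$66.48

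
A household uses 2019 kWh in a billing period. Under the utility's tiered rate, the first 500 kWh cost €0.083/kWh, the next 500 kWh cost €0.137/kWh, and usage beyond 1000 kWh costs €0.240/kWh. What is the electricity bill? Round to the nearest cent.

First 500 kWh × €0.083 = €41.50
Next 500 kWh × €0.137 = €68.50
Remaining 1019 kWh × €0.240 = €244.56
Total = €354.56

€354.56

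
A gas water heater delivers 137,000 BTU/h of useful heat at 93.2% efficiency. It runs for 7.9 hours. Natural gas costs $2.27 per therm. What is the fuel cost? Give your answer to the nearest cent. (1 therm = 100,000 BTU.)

Heat delivered = 137,000 BTU/h × 7.9 h = 1,082,300 BTU
Gas input = 1,082,300 / 0.932 = 1,161,266 BTU
= 1,161,266 / 100,000 = 11.61 therm
Cost = 11.61 × $2.27/therm = $26.36

$26.36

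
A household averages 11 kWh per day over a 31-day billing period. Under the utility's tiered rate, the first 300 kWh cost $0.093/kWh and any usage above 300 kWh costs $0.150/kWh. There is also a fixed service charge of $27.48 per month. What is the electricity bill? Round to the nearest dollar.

$62

Usage = 11 kWh/day × 31 days = 341 kWh
First 300 kWh × $0.093 = $27.90
Remaining 41 kWh × $0.150 = $6.15
Energy charge = $34.05; + service $27.48 = $61.53 ≈ $62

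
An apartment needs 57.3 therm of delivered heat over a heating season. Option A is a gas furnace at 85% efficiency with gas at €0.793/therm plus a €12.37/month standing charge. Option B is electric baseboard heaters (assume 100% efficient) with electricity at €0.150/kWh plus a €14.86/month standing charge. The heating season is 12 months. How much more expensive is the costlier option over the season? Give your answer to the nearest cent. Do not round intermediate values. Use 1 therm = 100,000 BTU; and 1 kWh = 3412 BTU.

€228.33

Heat load = 57.3 therm × 100,000 = 5,730,000 BTU
Gas: input = 5,730,000 / 0.85 = 6,741,176 BTU = 67.41 therm → 67.41 × €0.793 = €53.46; + 12 × €12.37 standing = €201.90
Electric: 5,730,000 BTU / 3412 = 1,679 kWh → × €0.150 = €251.91; + 12 × €14.86 standing = €430.23
Difference = |€201.90 − €430.23| = €228.33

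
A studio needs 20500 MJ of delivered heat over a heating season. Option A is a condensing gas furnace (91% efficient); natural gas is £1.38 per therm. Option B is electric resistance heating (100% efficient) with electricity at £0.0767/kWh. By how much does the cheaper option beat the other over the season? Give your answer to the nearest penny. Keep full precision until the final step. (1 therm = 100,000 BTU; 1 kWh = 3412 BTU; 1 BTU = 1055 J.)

£142.13

Heat load = 20500 MJ = 20,500,000,000 J / 1055 = 19,431,280 BTU
Gas: input = 19,431,280 / 0.91 = 21,353,055 BTU = 213.5 therm → 213.5 × £1.38 = £294.67
Electric: 19,431,280 BTU / 3412 = 5,695 kWh → × £0.0767 = £436.81
Difference = |£294.67 − £436.81| = £142.13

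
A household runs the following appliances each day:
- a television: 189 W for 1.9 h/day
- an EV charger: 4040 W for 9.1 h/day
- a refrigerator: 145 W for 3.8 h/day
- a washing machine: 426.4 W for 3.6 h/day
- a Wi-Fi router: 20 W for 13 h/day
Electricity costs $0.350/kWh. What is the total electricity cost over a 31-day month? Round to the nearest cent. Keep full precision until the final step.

television: 189 W × 1.9 h × 31 d = 11,132 Wh = 11.13 kWh
EV charger: 4040 W × 9.1 h × 31 d = 1,139,684 Wh = 1,140 kWh
refrigerator: 145 W × 3.8 h × 31 d = 17,081 Wh = 17.08 kWh
washing machine: 426.4 W × 3.6 h × 31 d = 47,586 Wh = 47.59 kWh
Wi-Fi router: 20 W × 13 h × 31 d = 8,060 Wh = 8.06 kWh
Total energy = 11.13 + 1,140 + 17.08 + 47.59 + 8.06 = 1,224 kWh
Cost = 1,224 kWh × $0.350 = $428.24

$428.24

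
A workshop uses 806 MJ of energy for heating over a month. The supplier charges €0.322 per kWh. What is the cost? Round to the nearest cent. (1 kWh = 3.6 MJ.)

806 MJ × (0.27778 kWh/MJ) = 223.9 kWh
Cost = 223.9 kWh × €0.322/kWh = €72.09

€72.09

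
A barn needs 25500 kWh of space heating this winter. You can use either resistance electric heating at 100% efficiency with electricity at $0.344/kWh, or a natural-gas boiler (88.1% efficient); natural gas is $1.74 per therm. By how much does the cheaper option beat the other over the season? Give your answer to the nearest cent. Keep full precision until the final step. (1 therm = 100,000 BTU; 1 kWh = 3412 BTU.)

$7053.61

Heat load = 25500 kWh × 3412 = 87,006,000 BTU
Gas: input = 87,006,000 / 0.881 = 98,758,229 BTU = 987.6 therm → 987.6 × $1.74 = $1,718.39
Electric: 87,006,000 BTU / 3412 = 25,500 kWh → × $0.344 = $8,772.00
Difference = |$1,718.39 − $8,772.00| = $7,053.61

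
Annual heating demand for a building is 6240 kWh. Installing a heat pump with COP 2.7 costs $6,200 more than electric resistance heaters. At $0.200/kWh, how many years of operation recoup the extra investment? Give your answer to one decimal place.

Resistance: 6240 kWh × $0.200 = $1,248.00/yr
Heat pump: 6240 / 2.7 = 2311 kWh in → × $0.200 = $462.22/yr
Annual savings = $785.78
Payback = $6,200 / $785.78 = 7.89 years

7.9 years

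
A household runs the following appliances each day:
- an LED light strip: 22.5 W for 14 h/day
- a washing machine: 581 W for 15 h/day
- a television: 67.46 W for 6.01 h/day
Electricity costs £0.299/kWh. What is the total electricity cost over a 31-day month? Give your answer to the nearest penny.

LED light strip: 22.5 W × 14 h × 31 d = 9,765 Wh = 9.765 kWh
washing machine: 581 W × 15 h × 31 d = 270,165 Wh = 270.2 kWh
television: 67.46 W × 6.01 h × 31 d = 12,568 Wh = 12.57 kWh
Total energy = 9.765 + 270.2 + 12.57 = 292.5 kWh
Cost = 292.5 kWh × £0.299 = £87.46

£87.46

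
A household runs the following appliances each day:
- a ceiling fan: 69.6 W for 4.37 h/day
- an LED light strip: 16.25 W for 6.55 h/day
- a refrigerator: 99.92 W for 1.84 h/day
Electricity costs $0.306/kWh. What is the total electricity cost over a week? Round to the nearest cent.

ceiling fan: 69.6 W × 4.37 h × 7 d = 2,129 Wh = 2.129 kWh
LED light strip: 16.25 W × 6.55 h × 7 d = 745 Wh = 0.7451 kWh
refrigerator: 99.92 W × 1.84 h × 7 d = 1,287 Wh = 1.287 kWh
Total energy = 2.129 + 0.7451 + 1.287 = 4.161 kWh
Cost = 4.161 kWh × $0.306 = $1.27

$1.27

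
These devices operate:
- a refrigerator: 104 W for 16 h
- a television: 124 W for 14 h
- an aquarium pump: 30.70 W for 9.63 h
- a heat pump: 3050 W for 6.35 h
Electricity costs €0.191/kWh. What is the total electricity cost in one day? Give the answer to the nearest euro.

€4

refrigerator: 104 W × 16 h = 1,664 Wh = 1.664 kWh
television: 124 W × 14 h = 1,736 Wh = 1.736 kWh
aquarium pump: 30.70 W × 9.63 h = 296 Wh = 0.2956 kWh
heat pump: 3050 W × 6.35 h = 19,368 Wh = 19.37 kWh
Total energy = 1.664 + 1.736 + 0.2956 + 19.37 = 23.06 kWh
Cost = 23.06 kWh × €0.191 = €4.41 ≈ €4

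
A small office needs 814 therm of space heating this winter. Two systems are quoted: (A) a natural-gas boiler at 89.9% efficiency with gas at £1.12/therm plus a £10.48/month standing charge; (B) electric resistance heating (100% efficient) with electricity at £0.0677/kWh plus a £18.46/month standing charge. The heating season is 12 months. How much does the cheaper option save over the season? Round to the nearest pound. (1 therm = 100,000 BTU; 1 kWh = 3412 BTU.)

Heat load = 814 therm × 100,000 = 81,400,000 BTU
Gas: input = 81,400,000 / 0.899 = 90,545,050 BTU = 905.5 therm → 905.5 × £1.12 = £1,014.10; + 12 × £10.48 standing = £1,139.86
Electric: 81,400,000 BTU / 3412 = 23,860 kWh → × £0.0677 = £1,615.12; + 12 × £18.46 standing = £1,836.64
Difference = |£1,139.86 − £1,836.64| = £696.77 ≈ £697

£697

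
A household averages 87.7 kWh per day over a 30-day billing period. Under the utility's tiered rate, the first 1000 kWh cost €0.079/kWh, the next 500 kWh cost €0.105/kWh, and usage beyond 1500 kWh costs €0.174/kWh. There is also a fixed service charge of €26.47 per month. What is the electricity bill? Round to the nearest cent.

Usage = 87.7 kWh/day × 30 days = 2631 kWh
First 1000 kWh × €0.079 = €79.00
Next 500 kWh × €0.105 = €52.50
Remaining 1131 kWh × €0.174 = €196.79
Energy charge = €328.29; + service €26.47 = €354.76

€354.76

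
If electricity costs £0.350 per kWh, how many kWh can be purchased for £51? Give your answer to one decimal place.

£51 / £0.350 per kWh = 145.7 kWh

145.7 kWh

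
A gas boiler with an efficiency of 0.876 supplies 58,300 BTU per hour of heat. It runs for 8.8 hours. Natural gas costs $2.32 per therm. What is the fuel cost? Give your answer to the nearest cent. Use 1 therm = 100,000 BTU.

$13.59

Heat delivered = 58,300 BTU/h × 8.8 h = 513,040 BTU
Gas input = 513,040 / 0.876 = 585,662 BTU
= 585,662 / 100,000 = 5.857 therm
Cost = 5.857 × $2.32/therm = $13.59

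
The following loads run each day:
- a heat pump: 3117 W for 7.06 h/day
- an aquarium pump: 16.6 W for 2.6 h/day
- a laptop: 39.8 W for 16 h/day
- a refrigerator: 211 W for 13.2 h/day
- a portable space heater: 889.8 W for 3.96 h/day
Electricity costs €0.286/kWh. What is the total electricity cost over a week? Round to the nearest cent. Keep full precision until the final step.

heat pump: 3117 W × 7.06 h × 7 d = 154,042 Wh = 154 kWh
aquarium pump: 16.6 W × 2.6 h × 7 d = 302 Wh = 0.3021 kWh
laptop: 39.8 W × 16 h × 7 d = 4,458 Wh = 4.458 kWh
refrigerator: 211 W × 13.2 h × 7 d = 19,496 Wh = 19.5 kWh
portable space heater: 889.8 W × 3.96 h × 7 d = 24,665 Wh = 24.67 kWh
Total energy = 154 + 0.3021 + 4.458 + 19.5 + 24.67 = 203 kWh
Cost = 203 kWh × €0.286 = €58.05

€58.05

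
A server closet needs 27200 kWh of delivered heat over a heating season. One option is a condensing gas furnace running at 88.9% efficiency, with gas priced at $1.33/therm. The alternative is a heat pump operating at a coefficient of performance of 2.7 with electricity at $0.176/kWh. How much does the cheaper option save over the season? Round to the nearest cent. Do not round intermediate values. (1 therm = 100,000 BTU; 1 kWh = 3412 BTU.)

Heat load = 27200 kWh × 3412 = 92,806,400 BTU
Gas: input = 92,806,400 / 0.889 = 104,394,151 BTU = 1,044 therm → 1,044 × $1.33 = $1,388.44
Heat pump: 92,806,400 BTU / 3412 = 27,200 kWh heat; / 2.7 = 10,070 kWh in → × $0.176 = $1,773.04
Difference = |$1,388.44 − $1,773.04| = $384.59

$384.59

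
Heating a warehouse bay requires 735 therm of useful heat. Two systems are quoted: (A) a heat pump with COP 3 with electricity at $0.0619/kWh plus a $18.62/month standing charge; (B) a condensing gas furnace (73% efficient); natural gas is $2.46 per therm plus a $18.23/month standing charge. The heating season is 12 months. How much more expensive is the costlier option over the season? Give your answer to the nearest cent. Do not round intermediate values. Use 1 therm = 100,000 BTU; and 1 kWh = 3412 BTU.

$2027.69

Heat load = 735 therm × 100,000 = 73,500,000 BTU
Gas: input = 73,500,000 / 0.73 = 100,684,932 BTU = 1,007 therm → 1,007 × $2.46 = $2,476.85; + 12 × $18.23 standing = $2,695.61
Heat pump: 73,500,000 BTU / 3412 = 21,540 kWh heat; / 3 = 7,181 kWh in → × $0.0619 = $444.48; + 12 × $18.62 standing = $667.92
Difference = |$2,695.61 − $667.92| = $2,027.69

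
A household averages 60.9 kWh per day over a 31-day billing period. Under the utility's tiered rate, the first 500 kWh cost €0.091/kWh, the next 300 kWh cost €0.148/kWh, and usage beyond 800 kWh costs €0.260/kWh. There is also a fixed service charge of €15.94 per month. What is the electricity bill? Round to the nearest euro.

€389

Usage = 60.9 kWh/day × 31 days = 1887.9 kWh
First 500 kWh × €0.091 = €45.50
Next 300 kWh × €0.148 = €44.40
Remaining 1087.9 kWh × €0.260 = €282.85
Energy charge = €372.75; + service €15.94 = €388.69 ≈ €389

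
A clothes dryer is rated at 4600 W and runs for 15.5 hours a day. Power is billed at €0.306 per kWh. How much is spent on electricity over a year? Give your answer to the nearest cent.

€7963.50

Energy = 4600 W × 15.5 h/day × 365 days = 26,024,500 Wh = 26,020 kWh
Cost = 26,020 kWh × €0.306/kWh = €7,963.50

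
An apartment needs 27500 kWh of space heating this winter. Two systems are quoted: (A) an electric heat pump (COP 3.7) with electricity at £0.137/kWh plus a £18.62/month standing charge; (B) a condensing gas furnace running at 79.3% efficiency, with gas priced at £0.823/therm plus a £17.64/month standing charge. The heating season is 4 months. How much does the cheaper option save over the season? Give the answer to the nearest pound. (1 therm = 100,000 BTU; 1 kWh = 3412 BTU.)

£48

Heat load = 27500 kWh × 3412 = 93,830,000 BTU
Gas: input = 93,830,000 / 0.793 = 118,322,825 BTU = 1,183 therm → 1,183 × £0.823 = £973.80; + 4 × £17.64 standing = £1,044.36
Heat pump: 93,830,000 BTU / 3412 = 27,500 kWh heat; / 3.7 = 7,432 kWh in → × £0.137 = £1,018.24; + 4 × £18.62 standing = £1,092.72
Difference = |£1,044.36 − £1,092.72| = £48.37 ≈ £48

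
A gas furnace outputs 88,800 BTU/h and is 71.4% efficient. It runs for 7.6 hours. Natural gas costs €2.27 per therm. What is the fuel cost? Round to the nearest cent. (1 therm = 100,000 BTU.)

Heat delivered = 88,800 BTU/h × 7.6 h = 674,880 BTU
Gas input = 674,880 / 0.714 = 945,210 BTU
= 945,210 / 100,000 = 9.452 therm
Cost = 9.452 × €2.27/therm = €21.46

€21.46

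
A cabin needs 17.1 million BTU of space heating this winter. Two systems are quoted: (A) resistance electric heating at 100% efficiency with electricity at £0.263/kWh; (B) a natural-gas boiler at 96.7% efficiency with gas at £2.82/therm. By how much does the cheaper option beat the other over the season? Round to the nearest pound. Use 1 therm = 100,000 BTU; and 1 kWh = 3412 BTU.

£819

Heat load = 17.1 × 10⁶ BTU = 17,100,000 BTU
Gas: input = 17,100,000 / 0.967 = 17,683,557 BTU = 176.8 therm → 176.8 × £2.82 = £498.68
Electric: 17,100,000 BTU / 3412 = 5,012 kWh → × £0.263 = £1,318.08
Difference = |£498.68 − £1,318.08| = £819.41 ≈ £819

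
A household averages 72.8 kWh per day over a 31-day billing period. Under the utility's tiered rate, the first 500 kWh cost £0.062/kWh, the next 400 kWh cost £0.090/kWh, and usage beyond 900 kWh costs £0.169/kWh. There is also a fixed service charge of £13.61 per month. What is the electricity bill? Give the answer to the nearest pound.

Usage = 72.8 kWh/day × 31 days = 2256.8 kWh
First 500 kWh × £0.062 = £31.00
Next 400 kWh × £0.090 = £36.00
Remaining 1356.8 kWh × £0.169 = £229.30
Energy charge = £296.30; + service £13.61 = £309.91 ≈ £310

£310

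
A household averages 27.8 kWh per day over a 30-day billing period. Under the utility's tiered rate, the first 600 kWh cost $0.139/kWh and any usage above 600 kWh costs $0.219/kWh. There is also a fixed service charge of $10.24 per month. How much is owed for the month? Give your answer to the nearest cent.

Usage = 27.8 kWh/day × 30 days = 834 kWh
First 600 kWh × $0.139 = $83.40
Remaining 234 kWh × $0.219 = $51.25
Energy charge = $134.65; + service $10.24 = $144.89

$144.89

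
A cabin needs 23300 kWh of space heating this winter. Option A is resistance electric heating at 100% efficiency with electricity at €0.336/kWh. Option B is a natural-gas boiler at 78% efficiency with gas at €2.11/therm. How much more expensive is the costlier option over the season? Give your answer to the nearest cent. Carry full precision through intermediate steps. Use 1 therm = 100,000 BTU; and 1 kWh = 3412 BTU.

Heat load = 23300 kWh × 3412 = 79,499,600 BTU
Gas: input = 79,499,600 / 0.78 = 101,922,564 BTU = 1,019 therm → 1,019 × €2.11 = €2,150.57
Electric: 79,499,600 BTU / 3412 = 23,300 kWh → × €0.336 = €7,828.80
Difference = |€2,150.57 − €7,828.80| = €5,678.23

€5678.23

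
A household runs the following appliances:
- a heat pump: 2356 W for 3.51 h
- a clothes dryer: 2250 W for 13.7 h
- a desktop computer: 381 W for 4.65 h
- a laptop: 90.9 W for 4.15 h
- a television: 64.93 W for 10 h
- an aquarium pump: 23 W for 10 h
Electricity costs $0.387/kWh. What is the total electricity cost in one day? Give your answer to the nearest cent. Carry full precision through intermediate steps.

heat pump: 2356 W × 3.51 h = 8,270 Wh = 8.27 kWh
clothes dryer: 2250 W × 13.7 h = 30,825 Wh = 30.82 kWh
desktop computer: 381 W × 4.65 h = 1,772 Wh = 1.772 kWh
laptop: 90.9 W × 4.15 h = 377 Wh = 0.3772 kWh
television: 64.93 W × 10 h = 649 Wh = 0.6493 kWh
aquarium pump: 23 W × 10 h = 230 Wh = 0.23 kWh
Total energy = 8.27 + 30.82 + 1.772 + 0.3772 + 0.6493 + 0.23 = 42.12 kWh
Cost = 42.12 kWh × $0.387 = $16.30

$16.30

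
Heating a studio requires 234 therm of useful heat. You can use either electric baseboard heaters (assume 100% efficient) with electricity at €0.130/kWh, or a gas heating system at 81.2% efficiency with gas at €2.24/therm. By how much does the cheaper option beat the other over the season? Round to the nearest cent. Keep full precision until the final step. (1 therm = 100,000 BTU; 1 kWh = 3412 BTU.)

Heat load = 234 therm × 100,000 = 23,400,000 BTU
Gas: input = 23,400,000 / 0.812 = 28,817,734 BTU = 288.2 therm → 288.2 × €2.24 = €645.52
Electric: 23,400,000 BTU / 3412 = 6,858 kWh → × €0.130 = €891.56
Difference = |€645.52 − €891.56| = €246.04

€246.04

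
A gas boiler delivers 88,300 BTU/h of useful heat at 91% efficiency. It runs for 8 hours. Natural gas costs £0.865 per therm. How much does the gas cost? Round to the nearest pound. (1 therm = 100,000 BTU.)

Heat delivered = 88,300 BTU/h × 8 h = 706,400 BTU
Gas input = 706,400 / 0.91 = 776,264 BTU
= 776,264 / 100,000 = 7.763 therm
Cost = 7.763 × £0.865/therm = £6.71 ≈ £7

£7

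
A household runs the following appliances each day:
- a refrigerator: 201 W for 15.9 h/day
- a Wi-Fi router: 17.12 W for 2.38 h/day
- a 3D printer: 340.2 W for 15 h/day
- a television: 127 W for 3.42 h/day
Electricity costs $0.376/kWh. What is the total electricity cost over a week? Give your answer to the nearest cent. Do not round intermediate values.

$23.09

refrigerator: 201 W × 15.9 h × 7 d = 22,371 Wh = 22.37 kWh
Wi-Fi router: 17.12 W × 2.38 h × 7 d = 285 Wh = 0.2852 kWh
3D printer: 340.2 W × 15 h × 7 d = 35,721 Wh = 35.72 kWh
television: 127 W × 3.42 h × 7 d = 3,040 Wh = 3.04 kWh
Total energy = 22.37 + 0.2852 + 35.72 + 3.04 = 61.42 kWh
Cost = 61.42 kWh × $0.376 = $23.09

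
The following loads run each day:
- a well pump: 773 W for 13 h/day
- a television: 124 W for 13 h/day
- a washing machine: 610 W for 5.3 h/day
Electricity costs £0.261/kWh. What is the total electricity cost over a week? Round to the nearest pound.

£27

well pump: 773 W × 13 h × 7 d = 70,343 Wh = 70.34 kWh
television: 124 W × 13 h × 7 d = 11,284 Wh = 11.28 kWh
washing machine: 610 W × 5.3 h × 7 d = 22,631 Wh = 22.63 kWh
Total energy = 70.34 + 11.28 + 22.63 = 104.3 kWh
Cost = 104.3 kWh × £0.261 = £27.21 ≈ £27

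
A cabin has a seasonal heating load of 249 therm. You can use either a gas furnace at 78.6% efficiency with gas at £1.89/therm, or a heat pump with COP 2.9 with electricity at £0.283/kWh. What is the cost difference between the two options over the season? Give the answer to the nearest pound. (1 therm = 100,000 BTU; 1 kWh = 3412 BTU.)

£113

Heat load = 249 therm × 100,000 = 24,900,000 BTU
Gas: input = 24,900,000 / 0.786 = 31,679,389 BTU = 316.8 therm → 316.8 × £1.89 = £598.74
Heat pump: 24,900,000 BTU / 3412 = 7,298 kWh heat; / 2.9 = 2,516 kWh in → × £0.283 = £712.16
Difference = |£598.74 − £712.16| = £113.42 ≈ £113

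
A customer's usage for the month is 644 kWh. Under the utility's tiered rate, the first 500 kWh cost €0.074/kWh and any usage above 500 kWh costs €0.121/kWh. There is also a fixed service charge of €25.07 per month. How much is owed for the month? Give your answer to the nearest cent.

First 500 kWh × €0.074 = €37.00
Remaining 144 kWh × €0.121 = €17.42
Energy charge = €54.42; + service €25.07 = €79.49

€79.49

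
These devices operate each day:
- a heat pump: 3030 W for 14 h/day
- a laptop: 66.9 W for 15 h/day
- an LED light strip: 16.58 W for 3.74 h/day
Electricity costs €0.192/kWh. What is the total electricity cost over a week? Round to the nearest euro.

heat pump: 3030 W × 14 h × 7 d = 296,940 Wh = 296.9 kWh
laptop: 66.9 W × 15 h × 7 d = 7,025 Wh = 7.025 kWh
LED light strip: 16.58 W × 3.74 h × 7 d = 434 Wh = 0.4341 kWh
Total energy = 296.9 + 7.025 + 0.4341 = 304.4 kWh
Cost = 304.4 kWh × €0.192 = €58.44 ≈ €58

€58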